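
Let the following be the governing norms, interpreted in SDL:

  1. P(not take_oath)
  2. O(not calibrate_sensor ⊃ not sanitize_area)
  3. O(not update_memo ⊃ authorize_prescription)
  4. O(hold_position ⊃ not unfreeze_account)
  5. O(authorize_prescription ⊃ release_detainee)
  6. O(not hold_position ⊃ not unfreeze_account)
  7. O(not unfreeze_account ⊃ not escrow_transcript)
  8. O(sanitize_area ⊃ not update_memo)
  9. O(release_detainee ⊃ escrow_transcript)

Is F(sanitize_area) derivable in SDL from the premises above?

Yes

By case analysis on not hold_position: premise 6 gives O(not hold_position ⊃ not unfreeze_account) and premise 4 gives O(hold_position ⊃ not unfreeze_account), so O(not unfreeze_account) either way.
With premise 7, O(not unfreeze_account ⊃ not escrow_transcript), the K-axiom yields O(not escrow_transcript).
Premise 9, O(release_detainee ⊃ escrow_transcript), contraposes to O(not escrow_transcript ⊃ not release_detainee); with O(not escrow_transcript) we get O(not release_detainee).
The contrapositive of premise 5 (O(authorize_prescription ⊃ release_detainee)) is O(not release_detainee ⊃ not authorize_prescription), and O(not release_detainee) is already established, so O(not authorize_prescription).
The contrapositive of premise 3 (O(not update_memo ⊃ authorize_prescription)) is O(not authorize_prescription ⊃ update_memo), and O(not authorize_prescription) is already established, so O(update_memo).
Premise 8, O(sanitize_area ⊃ not update_memo), contraposes to O(update_memo ⊃ not sanitize_area); with O(update_memo) we get O(not sanitize_area).
Premises 1, 2 do not contribute to this derivation.
So O(not sanitize_area) holds, i.e. F(sanitize_area). The claim follows.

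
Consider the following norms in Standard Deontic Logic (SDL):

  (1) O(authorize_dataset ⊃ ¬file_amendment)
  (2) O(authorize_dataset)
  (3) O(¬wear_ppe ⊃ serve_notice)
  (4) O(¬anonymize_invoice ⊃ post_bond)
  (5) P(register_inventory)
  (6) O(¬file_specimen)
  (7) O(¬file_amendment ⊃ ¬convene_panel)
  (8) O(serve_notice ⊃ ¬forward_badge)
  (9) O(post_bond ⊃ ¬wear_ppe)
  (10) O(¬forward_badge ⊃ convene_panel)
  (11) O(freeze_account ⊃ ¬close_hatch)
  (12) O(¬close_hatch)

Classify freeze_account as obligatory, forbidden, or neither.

Premise 11 is O(freeze_account ⊃ ¬close_hatch); even if O(¬close_hatch) held, inferring O(freeze_account) would be affirming the consequent — invalid.
No premise or chain of K-axiom applications forces O(freeze_account), and none forces O(¬freeze_account). So freeze_account is neither obligatory nor forbidden under these norms.

Neither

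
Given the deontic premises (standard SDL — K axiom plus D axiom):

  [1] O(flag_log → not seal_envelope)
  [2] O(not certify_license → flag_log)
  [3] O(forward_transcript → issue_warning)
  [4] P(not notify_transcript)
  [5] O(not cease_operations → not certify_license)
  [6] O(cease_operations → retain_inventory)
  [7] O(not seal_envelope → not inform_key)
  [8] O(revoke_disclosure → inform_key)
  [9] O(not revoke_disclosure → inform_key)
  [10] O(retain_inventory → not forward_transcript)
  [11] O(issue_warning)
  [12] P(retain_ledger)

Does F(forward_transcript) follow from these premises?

Yes

By case analysis on not revoke_disclosure: premise 9 gives O(not revoke_disclosure → inform_key) and premise 8 gives O(revoke_disclosure → inform_key), so O(inform_key) either way.
Premise 7 is O(not seal_envelope → not inform_key); contrapositively O(inform_key → seal_envelope). Since O(inform_key) holds, K gives O(seal_envelope).
Premise 1 is O(flag_log → not seal_envelope); contrapositively O(seal_envelope → not flag_log). Since O(seal_envelope) holds, K gives O(not flag_log).
Premise 2, O(not certify_license → flag_log), contraposes to O(not flag_log → certify_license); with O(not flag_log) we get O(certify_license).
Premise 5 is O(not cease_operations → not certify_license); contrapositively O(certify_license → cease_operations). Since O(certify_license) holds, K gives O(cease_operations).
From O(cease_operations) and premise 6, O(cease_operations → retain_inventory), we obtain O(retain_inventory).
From O(retain_inventory) and premise 10, O(retain_inventory → not forward_transcript), we obtain O(not forward_transcript).
Premises 3, 4, 11, 12 do not contribute to this derivation.
So O(not forward_transcript) holds, i.e. F(forward_transcript). The claim follows.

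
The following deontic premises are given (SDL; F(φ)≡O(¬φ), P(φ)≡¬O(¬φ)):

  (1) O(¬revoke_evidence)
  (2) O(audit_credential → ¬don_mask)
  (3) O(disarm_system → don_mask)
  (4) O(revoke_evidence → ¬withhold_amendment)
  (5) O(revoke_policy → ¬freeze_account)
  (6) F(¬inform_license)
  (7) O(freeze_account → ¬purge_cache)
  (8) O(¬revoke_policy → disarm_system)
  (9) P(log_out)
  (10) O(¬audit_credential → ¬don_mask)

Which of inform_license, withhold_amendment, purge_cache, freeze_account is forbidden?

freeze_account

Premises 10 and 2 cover both cases: O(¬audit_credential → ¬don_mask) and O(audit_credential → ¬don_mask). Since ¬audit_credential ∨ audit_credential is a tautology, O(¬don_mask) follows.
Premise 3 is O(disarm_system → don_mask); contrapositively O(¬don_mask → ¬disarm_system). Since O(¬don_mask) holds, K gives O(¬disarm_system).
Premise 8 is O(¬revoke_policy → disarm_system); contrapositively O(¬disarm_system → revoke_policy). Since O(¬disarm_system) holds, K gives O(revoke_policy).
With premise 5, O(revoke_policy → ¬freeze_account), the K-axiom yields O(¬freeze_account).
So O(¬freeze_account) holds, i.e. freeze_account is forbidden. None of the other listed options is forbidden under the premises.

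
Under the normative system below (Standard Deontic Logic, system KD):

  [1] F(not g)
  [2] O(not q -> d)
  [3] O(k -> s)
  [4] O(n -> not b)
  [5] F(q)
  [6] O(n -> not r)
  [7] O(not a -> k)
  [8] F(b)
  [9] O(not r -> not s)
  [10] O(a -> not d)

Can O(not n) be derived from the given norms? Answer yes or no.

Yes

F(q) at premise 5 means O(not q).
Premise 2 is O(not q -> d); since O(not q), deontic closure gives O(d).
Premise 10, O(a -> not d), contraposes to O(d -> not a); with O(d) we get O(not a).
With premise 7, O(not a -> k), the K-axiom yields O(k).
With premise 3, O(k -> s), the K-axiom yields O(s).
The contrapositive of premise 9 (O(not r -> not s)) is O(s -> r), and O(s) is already established, so O(r).
Premise 6, O(n -> not r), contraposes to O(r -> not n); with O(r) we get O(not n).
Premises 1, 4, 8 do not contribute to this derivation.
So O(not n) follows.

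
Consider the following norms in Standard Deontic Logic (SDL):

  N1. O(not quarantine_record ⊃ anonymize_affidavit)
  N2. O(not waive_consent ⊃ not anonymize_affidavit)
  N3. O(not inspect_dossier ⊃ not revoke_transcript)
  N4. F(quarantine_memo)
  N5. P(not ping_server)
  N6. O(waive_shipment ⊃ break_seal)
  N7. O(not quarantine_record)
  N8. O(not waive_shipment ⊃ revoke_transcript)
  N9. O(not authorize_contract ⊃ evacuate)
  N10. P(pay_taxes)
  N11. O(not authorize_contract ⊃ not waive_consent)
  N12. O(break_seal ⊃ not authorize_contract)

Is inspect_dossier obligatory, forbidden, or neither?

Obligatory

Premise 7 gives O(not quarantine_record).
With premise 1, O(not quarantine_record ⊃ anonymize_affidavit), the K-axiom yields O(anonymize_affidavit).
Premise 2, O(not waive_consent ⊃ not anonymize_affidavit), contraposes to O(anonymize_affidavit ⊃ waive_consent); with O(anonymize_affidavit) we get O(waive_consent).
Premise 11, O(not authorize_contract ⊃ not waive_consent), contraposes to O(waive_consent ⊃ authorize_contract); with O(waive_consent) we get O(authorize_contract).
The contrapositive of premise 12 (O(break_seal ⊃ not authorize_contract)) is O(authorize_contract ⊃ not break_seal), and O(authorize_contract) is already established, so O(not break_seal).
The contrapositive of premise 6 (O(waive_shipment ⊃ break_seal)) is O(not break_seal ⊃ not waive_shipment), and O(not break_seal) is already established, so O(not waive_shipment).
Applying K to premise 8 (O(not waive_shipment ⊃ revoke_transcript)) and O(not waive_shipment) yields O(revoke_transcript).
Premise 3 is O(not inspect_dossier ⊃ not revoke_transcript); contrapositively O(revoke_transcript ⊃ inspect_dossier). Since O(revoke_transcript) holds, K gives O(inspect_dossier).
Premises 4, 5, 9, 10 do not contribute to this derivation.
Hence inspect_dossier is obligatory.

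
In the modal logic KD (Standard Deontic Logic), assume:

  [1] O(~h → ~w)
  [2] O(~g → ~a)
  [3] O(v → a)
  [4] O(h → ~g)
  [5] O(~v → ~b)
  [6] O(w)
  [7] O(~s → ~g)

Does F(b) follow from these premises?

Premise 6 states O(w) outright.
The contrapositive of premise 1 (O(~h → ~w)) is O(w → h), and O(w) is already established, so O(h).
From O(h) and premise 4, O(h → ~g), we obtain O(~g).
Applying K to premise 2 (O(~g → ~a)) and O(~g) yields O(~a).
Premise 3 is O(v → a); contrapositively O(~a → ~v). Since O(~a) holds, K gives O(~v).
From O(~v) and premise 5, O(~v → ~b), we obtain O(~b).
Premise 7 does not contribute to this derivation.
So O(~b) holds, i.e. F(b). The claim follows.

Yes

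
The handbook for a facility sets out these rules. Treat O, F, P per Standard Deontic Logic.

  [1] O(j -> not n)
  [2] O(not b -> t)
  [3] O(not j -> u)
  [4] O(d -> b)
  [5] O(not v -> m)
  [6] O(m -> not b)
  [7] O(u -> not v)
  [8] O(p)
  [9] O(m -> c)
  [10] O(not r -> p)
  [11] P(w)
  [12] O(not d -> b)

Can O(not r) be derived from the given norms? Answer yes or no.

No

Premise 10 is O(not r -> p); even if O(p) held, inferring O(not r) would be affirming the consequent — invalid.
No other premise forces O(not r). An ideal world satisfying every premise can still have not r false, so O(not r) is not derivable.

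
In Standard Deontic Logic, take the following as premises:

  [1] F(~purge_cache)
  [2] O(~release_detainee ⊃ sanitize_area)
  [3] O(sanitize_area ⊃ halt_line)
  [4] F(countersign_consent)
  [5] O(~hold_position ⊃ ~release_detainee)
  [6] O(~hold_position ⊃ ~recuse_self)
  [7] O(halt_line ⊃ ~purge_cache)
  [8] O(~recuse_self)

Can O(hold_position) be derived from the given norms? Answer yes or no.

Yes

F(~purge_cache) at premise 1 means O(purge_cache).
The contrapositive of premise 7 (O(halt_line ⊃ ~purge_cache)) is O(purge_cache ⊃ ~halt_line), and O(purge_cache) is already established, so O(~halt_line).
The contrapositive of premise 3 (O(sanitize_area ⊃ halt_line)) is O(~halt_line ⊃ ~sanitize_area), and O(~halt_line) is already established, so O(~sanitize_area).
Premise 2, O(~release_detainee ⊃ sanitize_area), contraposes to O(~sanitize_area ⊃ release_detainee); with O(~sanitize_area) we get O(release_detainee).
The contrapositive of premise 5 (O(~hold_position ⊃ ~release_detainee)) is O(release_detainee ⊃ hold_position), and O(release_detainee) is already established, so O(hold_position).
Premises 4, 6, 8 do not contribute to this derivation.
So O(hold_position) follows.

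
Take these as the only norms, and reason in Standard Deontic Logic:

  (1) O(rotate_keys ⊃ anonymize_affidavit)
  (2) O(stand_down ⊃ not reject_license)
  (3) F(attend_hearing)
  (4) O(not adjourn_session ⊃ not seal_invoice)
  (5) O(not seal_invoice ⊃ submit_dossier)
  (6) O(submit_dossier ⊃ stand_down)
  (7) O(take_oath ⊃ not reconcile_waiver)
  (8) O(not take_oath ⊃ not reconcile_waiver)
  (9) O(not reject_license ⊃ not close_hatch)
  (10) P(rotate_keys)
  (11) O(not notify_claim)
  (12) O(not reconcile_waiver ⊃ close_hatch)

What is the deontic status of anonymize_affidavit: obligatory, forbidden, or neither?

Neither

Premise 1 is O(rotate_keys ⊃ anonymize_affidavit), but O(rotate_keys) is not derivable from the premises (the permission P(rotate_keys) asserts only not O(not rotate_keys), not O(rotate_keys)), so it does not yield O(anonymize_affidavit).
No premise or chain of K-axiom applications forces O(anonymize_affidavit), and none forces O(not anonymize_affidavit). So anonymize_affidavit is neither obligatory nor forbidden under these norms.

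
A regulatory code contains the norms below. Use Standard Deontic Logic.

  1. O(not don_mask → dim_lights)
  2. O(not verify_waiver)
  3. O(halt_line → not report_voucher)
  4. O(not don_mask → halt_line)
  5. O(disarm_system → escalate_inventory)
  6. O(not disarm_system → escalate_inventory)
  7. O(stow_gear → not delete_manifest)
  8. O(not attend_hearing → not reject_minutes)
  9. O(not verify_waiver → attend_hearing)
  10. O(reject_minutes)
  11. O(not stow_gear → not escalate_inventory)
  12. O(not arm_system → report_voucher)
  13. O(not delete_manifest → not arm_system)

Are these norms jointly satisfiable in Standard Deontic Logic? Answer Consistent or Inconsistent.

Consistent

Premise 8 is O(not attend_hearing → not reject_minutes), but O(not attend_hearing) is not derivable from the premises, so it does not yield O(not reject_minutes).
So O(not reject_minutes) is not derivable, and the apparent clash with O(reject_minutes) does not arise.
A world satisfying every obligation exists (e.g. arm_system=false, attend_hearing=true, delete_manifest=false, dim_lights=false, disarm_system=false, don_mask=true, escalate_inventory=true, halt_line=false, reject_minutes=true, report_voucher=true, stow_gear=true, verify_waiver=false); no atom is both obligatory and forbidden, so the set is consistent.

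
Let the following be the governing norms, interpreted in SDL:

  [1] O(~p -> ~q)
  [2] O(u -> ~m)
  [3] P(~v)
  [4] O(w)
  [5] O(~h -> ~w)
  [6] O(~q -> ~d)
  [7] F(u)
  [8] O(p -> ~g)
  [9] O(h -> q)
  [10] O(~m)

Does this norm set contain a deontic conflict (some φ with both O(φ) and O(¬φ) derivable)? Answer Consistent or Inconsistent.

Consistent

Premise 2 is O(u -> ~m); even if O(~m) held, inferring O(u) would be affirming the consequent — invalid.
So O(u) is not derivable, and the apparent clash with O(~u) does not arise.
A world satisfying every obligation exists (e.g. d=false, g=false, h=true, m=false, p=true, q=true, u=false, v=false, w=true); no atom is both obligatory and forbidden, so the set is consistent.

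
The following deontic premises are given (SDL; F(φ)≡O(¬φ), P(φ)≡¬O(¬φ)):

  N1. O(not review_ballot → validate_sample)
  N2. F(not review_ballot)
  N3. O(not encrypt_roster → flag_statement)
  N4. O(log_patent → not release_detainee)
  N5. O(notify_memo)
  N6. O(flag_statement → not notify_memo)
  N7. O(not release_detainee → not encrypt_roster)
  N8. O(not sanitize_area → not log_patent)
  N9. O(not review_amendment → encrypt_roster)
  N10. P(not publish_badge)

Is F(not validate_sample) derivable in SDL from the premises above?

No

Premise 1 is O(not review_ballot → validate_sample), but O(not review_ballot) is not derivable from the premises, so it does not yield O(validate_sample).
No other premise forces O(validate_sample). An ideal world satisfying every premise can still have not validate_sample true, so F(not validate_sample) is not derivable.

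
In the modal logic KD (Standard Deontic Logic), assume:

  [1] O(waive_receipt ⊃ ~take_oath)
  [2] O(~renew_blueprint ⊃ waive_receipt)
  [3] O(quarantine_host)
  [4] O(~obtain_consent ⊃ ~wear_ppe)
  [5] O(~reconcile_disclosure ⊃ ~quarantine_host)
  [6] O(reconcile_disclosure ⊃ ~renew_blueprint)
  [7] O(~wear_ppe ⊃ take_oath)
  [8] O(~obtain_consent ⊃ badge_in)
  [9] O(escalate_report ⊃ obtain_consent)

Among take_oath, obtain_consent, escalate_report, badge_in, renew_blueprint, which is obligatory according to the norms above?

From premise 3 we have O(quarantine_host).
The contrapositive of premise 5 (O(~reconcile_disclosure ⊃ ~quarantine_host)) is O(quarantine_host ⊃ reconcile_disclosure), and O(quarantine_host) is already established, so O(reconcile_disclosure).
With premise 6, O(reconcile_disclosure ⊃ ~renew_blueprint), the K-axiom yields O(~renew_blueprint).
Premise 2 is O(~renew_blueprint ⊃ waive_receipt); since O(~renew_blueprint), deontic closure gives O(waive_receipt).
Applying K to premise 1 (O(waive_receipt ⊃ ~take_oath)) and O(waive_receipt) yields O(~take_oath).
Premise 7 is O(~wear_ppe ⊃ take_oath); contrapositively O(~take_oath ⊃ wear_ppe). Since O(~take_oath) holds, K gives O(wear_ppe).
The contrapositive of premise 4 (O(~obtain_consent ⊃ ~wear_ppe)) is O(wear_ppe ⊃ obtain_consent), and O(wear_ppe) is already established, so O(obtain_consent).
So O(obtain_consent) holds — obtain_consent is obligatory. None of the other listed options is made obligatory by any chain of premises.

obtain_consent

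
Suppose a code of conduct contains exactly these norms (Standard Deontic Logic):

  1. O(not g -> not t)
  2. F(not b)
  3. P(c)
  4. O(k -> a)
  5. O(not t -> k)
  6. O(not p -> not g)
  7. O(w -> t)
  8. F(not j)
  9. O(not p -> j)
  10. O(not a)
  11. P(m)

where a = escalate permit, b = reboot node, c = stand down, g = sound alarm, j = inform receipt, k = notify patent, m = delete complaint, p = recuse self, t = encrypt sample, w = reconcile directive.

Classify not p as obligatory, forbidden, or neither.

From premise 10 we have O(not a).
Premise 4 is O(k -> a); contrapositively O(not a -> not k). Since O(not a) holds, K gives O(not k).
The contrapositive of premise 5 (O(not t -> k)) is O(not k -> t), and O(not k) is already established, so O(t).
Premise 1, O(not g -> not t), contraposes to O(t -> g); with O(t) we get O(g).
Premise 6 is O(not p -> not g); contrapositively O(g -> p). Since O(g) holds, K gives O(p).
Premises 2, 3, 7, 8, 9, 11 do not contribute to this derivation.
Thus O(p), which is F(not p): not p is forbidden.

Forbidden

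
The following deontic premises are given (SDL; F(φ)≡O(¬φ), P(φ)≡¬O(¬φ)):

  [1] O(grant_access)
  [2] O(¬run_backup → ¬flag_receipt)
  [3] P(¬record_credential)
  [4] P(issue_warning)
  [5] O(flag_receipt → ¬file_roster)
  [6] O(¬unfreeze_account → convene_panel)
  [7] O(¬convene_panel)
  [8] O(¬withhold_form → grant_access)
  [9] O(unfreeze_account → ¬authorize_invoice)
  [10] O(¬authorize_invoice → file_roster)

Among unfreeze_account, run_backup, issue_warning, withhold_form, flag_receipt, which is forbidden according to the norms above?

From premise 7 we have O(¬convene_panel).
Premise 6, O(¬unfreeze_account → convene_panel), contraposes to O(¬convene_panel → unfreeze_account); with O(¬convene_panel) we get O(unfreeze_account).
With premise 9, O(unfreeze_account → ¬authorize_invoice), the K-axiom yields O(¬authorize_invoice).
With premise 10, O(¬authorize_invoice → file_roster), the K-axiom yields O(file_roster).
Premise 5, O(flag_receipt → ¬file_roster), contraposes to O(file_roster → ¬flag_receipt); with O(file_roster) we get O(¬flag_receipt).
So O(¬flag_receipt) holds, i.e. flag_receipt is forbidden. None of the other listed options is forbidden under the premises.

flag_receipt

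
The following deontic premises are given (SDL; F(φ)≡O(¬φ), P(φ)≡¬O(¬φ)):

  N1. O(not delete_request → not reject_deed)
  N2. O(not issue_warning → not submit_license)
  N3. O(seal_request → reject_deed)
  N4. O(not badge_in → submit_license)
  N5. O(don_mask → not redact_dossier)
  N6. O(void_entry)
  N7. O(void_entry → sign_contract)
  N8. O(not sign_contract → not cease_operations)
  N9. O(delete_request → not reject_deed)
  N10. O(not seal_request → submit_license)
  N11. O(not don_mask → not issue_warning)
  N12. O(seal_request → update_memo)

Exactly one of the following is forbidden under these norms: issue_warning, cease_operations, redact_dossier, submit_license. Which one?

By case analysis on not delete_request: premise 1 gives O(not delete_request → not reject_deed) and premise 9 gives O(delete_request → not reject_deed), so O(not reject_deed) either way.
The contrapositive of premise 3 (O(seal_request → reject_deed)) is O(not reject_deed → not seal_request), and O(not reject_deed) is already established, so O(not seal_request).
From O(not seal_request) and premise 10, O(not seal_request → submit_license), we obtain O(submit_license).
The contrapositive of premise 2 (O(not issue_warning → not submit_license)) is O(submit_license → issue_warning), and O(submit_license) is already established, so O(issue_warning).
Premise 11 is O(not don_mask → not issue_warning); contrapositively O(issue_warning → don_mask). Since O(issue_warning) holds, K gives O(don_mask).
Applying K to premise 5 (O(don_mask → not redact_dossier)) and O(don_mask) yields O(not redact_dossier).
So O(not redact_dossier) holds, i.e. redact_dossier is forbidden. None of the other listed options is forbidden under the premises.

redact_dossier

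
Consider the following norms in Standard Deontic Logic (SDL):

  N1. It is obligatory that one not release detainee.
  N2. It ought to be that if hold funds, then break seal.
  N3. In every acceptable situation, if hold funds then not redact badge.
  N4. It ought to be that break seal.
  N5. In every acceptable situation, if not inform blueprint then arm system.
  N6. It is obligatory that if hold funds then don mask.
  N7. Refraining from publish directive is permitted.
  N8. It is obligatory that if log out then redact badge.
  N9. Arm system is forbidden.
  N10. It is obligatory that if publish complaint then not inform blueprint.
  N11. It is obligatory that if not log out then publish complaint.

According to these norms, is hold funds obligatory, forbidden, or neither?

Premise 9 is F(arm_system), i.e. O(¬arm_system).
The contrapositive of premise 5 (O(¬inform_blueprint → arm_system)) is O(¬arm_system → inform_blueprint), and O(¬arm_system) is already established, so O(inform_blueprint).
Premise 10, O(publish_complaint → ¬inform_blueprint), contraposes to O(inform_blueprint → ¬publish_complaint); with O(inform_blueprint) we get O(¬publish_complaint).
Premise 11, O(¬log_out → publish_complaint), contraposes to O(¬publish_complaint → log_out); with O(¬publish_complaint) we get O(log_out).
From O(log_out) and premise 8, O(log_out → redact_badge), we obtain O(redact_badge).
The contrapositive of premise 3 (O(hold_funds → ¬redact_badge)) is O(redact_badge → ¬hold_funds), and O(redact_badge) is already established, so O(¬hold_funds).
Premises 1, 2, 4, 6, 7 do not contribute to this derivation.
Thus O(¬hold_funds), which is F(hold_funds): hold_funds is forbidden.

Forbidden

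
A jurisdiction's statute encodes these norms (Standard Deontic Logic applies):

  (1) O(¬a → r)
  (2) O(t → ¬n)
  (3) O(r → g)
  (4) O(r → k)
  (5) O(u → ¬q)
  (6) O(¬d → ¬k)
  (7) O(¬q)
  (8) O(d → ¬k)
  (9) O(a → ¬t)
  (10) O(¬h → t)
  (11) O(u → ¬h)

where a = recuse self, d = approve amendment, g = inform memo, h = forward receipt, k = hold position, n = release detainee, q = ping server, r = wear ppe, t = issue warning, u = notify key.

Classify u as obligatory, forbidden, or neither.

Forbidden

Premises 8 and 6 cover both cases: O(d → ¬k) and O(¬d → ¬k). Since d ∨ ¬d is a tautology, O(¬k) follows.
The contrapositive of premise 4 (O(r → k)) is O(¬k → ¬r), and O(¬k) is already established, so O(¬r).
Premise 1, O(¬a → r), contraposes to O(¬r → a); with O(¬r) we get O(a).
Premise 9 is O(a → ¬t); since O(a), deontic closure gives O(¬t).
The contrapositive of premise 10 (O(¬h → t)) is O(¬t → h), and O(¬t) is already established, so O(h).
Premise 11 is O(u → ¬h); contrapositively O(h → ¬u). Since O(h) holds, K gives O(¬u).
Premises 2, 3, 5, 7 do not contribute to this derivation.
Thus O(¬u), which is F(u): u is forbidden.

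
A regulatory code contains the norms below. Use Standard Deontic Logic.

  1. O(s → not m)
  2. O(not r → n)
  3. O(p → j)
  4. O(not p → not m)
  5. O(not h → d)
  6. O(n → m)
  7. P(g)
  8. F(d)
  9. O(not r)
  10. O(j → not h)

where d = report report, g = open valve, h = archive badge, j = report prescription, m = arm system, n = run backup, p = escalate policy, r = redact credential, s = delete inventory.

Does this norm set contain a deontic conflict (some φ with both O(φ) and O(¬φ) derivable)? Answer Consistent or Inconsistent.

Inconsistent

Premise 8 is F(d), i.e. O(not d).
Premise 5, O(not h → d), contraposes to O(not d → h); with O(not d) we get O(h).
Premise 10, O(j → not h), contraposes to O(h → not j); with O(h) we get O(not j).
Premise 3, O(p → j), contraposes to O(not j → not p); with O(not j) we get O(not p).
Premise 4 is O(not p → not m); since O(not p), deontic closure gives O(not m).
Premise 6 is O(n → m); contrapositively O(not m → not n). Since O(not m) holds, K gives O(not n).
The contrapositive of premise 2 (O(not r → n)) is O(not n → r), and O(not n) is already established, so O(r).
However, premise 9 gives O(not r).
We now have both O(r) and O(not r) — r is simultaneously obligatory and forbidden, violating the D-axiom.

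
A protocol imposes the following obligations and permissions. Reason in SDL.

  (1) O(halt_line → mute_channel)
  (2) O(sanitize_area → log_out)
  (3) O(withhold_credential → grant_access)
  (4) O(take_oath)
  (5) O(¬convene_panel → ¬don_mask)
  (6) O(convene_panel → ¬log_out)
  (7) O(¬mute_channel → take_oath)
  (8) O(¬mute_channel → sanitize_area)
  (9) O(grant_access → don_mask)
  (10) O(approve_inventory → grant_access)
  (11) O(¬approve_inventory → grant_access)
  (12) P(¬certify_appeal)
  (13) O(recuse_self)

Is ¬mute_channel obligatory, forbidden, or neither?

Forbidden

Premises 11 and 10 cover both cases: O(¬approve_inventory → grant_access) and O(approve_inventory → grant_access). Since ¬approve_inventory ∨ approve_inventory is a tautology, O(grant_access) follows.
With premise 9, O(grant_access → don_mask), the K-axiom yields O(don_mask).
Premise 5 is O(¬convene_panel → ¬don_mask); contrapositively O(don_mask → convene_panel). Since O(don_mask) holds, K gives O(convene_panel).
With premise 6, O(convene_panel → ¬log_out), the K-axiom yields O(¬log_out).
The contrapositive of premise 2 (O(sanitize_area → log_out)) is O(¬log_out → ¬sanitize_area), and O(¬log_out) is already established, so O(¬sanitize_area).
The contrapositive of premise 8 (O(¬mute_channel → sanitize_area)) is O(¬sanitize_area → mute_channel), and O(¬sanitize_area) is already established, so O(mute_channel).
Premises 1, 3, 4, 7, 12, 13 do not contribute to this derivation.
Thus O(mute_channel), which is F(¬mute_channel): ¬mute_channel is forbidden.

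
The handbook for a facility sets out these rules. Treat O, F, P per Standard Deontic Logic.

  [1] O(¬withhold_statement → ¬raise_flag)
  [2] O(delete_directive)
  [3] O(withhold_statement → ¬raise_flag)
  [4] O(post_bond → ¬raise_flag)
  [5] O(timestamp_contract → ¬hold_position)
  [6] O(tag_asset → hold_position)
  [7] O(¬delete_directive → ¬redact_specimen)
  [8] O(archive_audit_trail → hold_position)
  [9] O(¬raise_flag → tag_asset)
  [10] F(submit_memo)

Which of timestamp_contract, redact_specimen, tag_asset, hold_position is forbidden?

timestamp_contract

By case analysis on withhold_statement: premise 3 gives O(withhold_statement → ¬raise_flag) and premise 1 gives O(¬withhold_statement → ¬raise_flag), so O(¬raise_flag) either way.
Premise 9 is O(¬raise_flag → tag_asset); since O(¬raise_flag), deontic closure gives O(tag_asset).
From O(tag_asset) and premise 6, O(tag_asset → hold_position), we obtain O(hold_position).
Premise 5, O(timestamp_contract → ¬hold_position), contraposes to O(hold_position → ¬timestamp_contract); with O(hold_position) we get O(¬timestamp_contract).
So O(¬timestamp_contract) holds, i.e. timestamp_contract is forbidden. None of the other listed options is forbidden under the premises.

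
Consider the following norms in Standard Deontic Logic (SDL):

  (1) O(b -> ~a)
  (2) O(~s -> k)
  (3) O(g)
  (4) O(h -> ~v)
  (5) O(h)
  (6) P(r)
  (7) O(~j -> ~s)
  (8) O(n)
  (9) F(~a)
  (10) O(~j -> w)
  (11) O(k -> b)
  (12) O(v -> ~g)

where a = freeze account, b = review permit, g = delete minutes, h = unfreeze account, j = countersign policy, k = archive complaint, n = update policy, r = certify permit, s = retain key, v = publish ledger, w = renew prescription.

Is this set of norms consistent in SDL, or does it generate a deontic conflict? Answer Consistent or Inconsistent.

Premise 12 is O(v -> ~g), but O(v) is not derivable from the premises, so it does not yield O(~g).
So O(~g) is not derivable, and the apparent clash with O(g) does not arise.
A world satisfying every obligation exists (e.g. a=true, b=false, g=true, h=true, j=true, k=false, n=true, r=false, s=true, v=false, w=false); no atom is both obligatory and forbidden, so the set is consistent.

Consistent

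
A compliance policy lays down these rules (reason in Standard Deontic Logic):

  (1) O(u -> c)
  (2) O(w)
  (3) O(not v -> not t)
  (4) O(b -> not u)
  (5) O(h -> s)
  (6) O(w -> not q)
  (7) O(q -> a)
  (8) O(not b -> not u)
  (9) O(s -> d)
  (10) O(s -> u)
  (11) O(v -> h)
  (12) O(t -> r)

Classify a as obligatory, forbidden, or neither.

Neither

Premise 7 is O(q -> a), but O(q) is not derivable from the premises, so it does not yield O(a).
No premise or chain of K-axiom applications forces O(a), and none forces O(not a). So a is neither obligatory nor forbidden under these norms.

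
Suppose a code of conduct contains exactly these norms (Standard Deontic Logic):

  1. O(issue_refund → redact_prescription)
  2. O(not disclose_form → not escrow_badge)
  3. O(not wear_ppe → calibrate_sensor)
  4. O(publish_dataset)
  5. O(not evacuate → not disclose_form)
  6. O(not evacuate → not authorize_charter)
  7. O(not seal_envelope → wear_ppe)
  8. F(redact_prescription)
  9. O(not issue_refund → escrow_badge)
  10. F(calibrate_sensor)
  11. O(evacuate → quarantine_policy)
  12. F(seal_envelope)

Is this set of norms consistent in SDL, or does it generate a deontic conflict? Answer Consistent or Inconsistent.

Premise 3 is O(not wear_ppe → calibrate_sensor), but O(not wear_ppe) is not derivable from the premises, so it does not yield O(calibrate_sensor).
So O(calibrate_sensor) is not derivable, and the apparent clash with O(not calibrate_sensor) does not arise.
A world satisfying every obligation exists (e.g. authorize_charter=false, calibrate_sensor=false, disclose_form=true, escrow_badge=true, evacuate=true, issue_refund=false, publish_dataset=true, quarantine_policy=true, redact_prescription=false, seal_envelope=false, wear_ppe=true); no atom is both obligatory and forbidden, so the set is consistent.

Consistent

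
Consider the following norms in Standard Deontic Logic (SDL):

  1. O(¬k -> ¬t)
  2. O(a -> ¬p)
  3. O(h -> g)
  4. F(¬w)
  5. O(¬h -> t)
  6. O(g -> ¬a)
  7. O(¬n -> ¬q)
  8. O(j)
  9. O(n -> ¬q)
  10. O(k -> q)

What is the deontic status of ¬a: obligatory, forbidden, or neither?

Obligatory

Premises 7 and 9 cover both cases: O(¬n -> ¬q) and O(n -> ¬q). Since ¬n ∨ n is a tautology, O(¬q) follows.
Premise 10, O(k -> q), contraposes to O(¬q -> ¬k); with O(¬q) we get O(¬k).
Premise 1 is O(¬k -> ¬t); since O(¬k), deontic closure gives O(¬t).
Premise 5 is O(¬h -> t); contrapositively O(¬t -> h). Since O(¬t) holds, K gives O(h).
With premise 3, O(h -> g), the K-axiom yields O(g).
Premise 6 is O(g -> ¬a); since O(g), deontic closure gives O(¬a).
Premises 2, 4, 8 do not contribute to this derivation.
Hence ¬a is obligatory.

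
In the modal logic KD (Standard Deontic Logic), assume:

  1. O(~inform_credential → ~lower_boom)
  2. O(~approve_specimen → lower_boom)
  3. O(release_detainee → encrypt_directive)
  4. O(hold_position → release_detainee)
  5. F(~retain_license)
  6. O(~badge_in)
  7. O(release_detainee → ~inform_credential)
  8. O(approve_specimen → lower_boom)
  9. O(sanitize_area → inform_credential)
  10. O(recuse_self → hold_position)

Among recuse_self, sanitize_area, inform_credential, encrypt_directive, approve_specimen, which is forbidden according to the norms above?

Premises 8 and 2 are O(approve_specimen → lower_boom) and O(~approve_specimen → lower_boom); every ideal world satisfies approve_specimen or ~approve_specimen, so in either case lower_boom holds — hence O(lower_boom).
Premise 1, O(~inform_credential → ~lower_boom), contraposes to O(lower_boom → inform_credential); with O(lower_boom) we get O(inform_credential).
Premise 7 is O(release_detainee → ~inform_credential); contrapositively O(inform_credential → ~release_detainee). Since O(inform_credential) holds, K gives O(~release_detainee).
Premise 4, O(hold_position → release_detainee), contraposes to O(~release_detainee → ~hold_position); with O(~release_detainee) we get O(~hold_position).
The contrapositive of premise 10 (O(recuse_self → hold_position)) is O(~hold_position → ~recuse_self), and O(~hold_position) is already established, so O(~recuse_self).
So O(~recuse_self) holds, i.e. recuse_self is forbidden. None of the other listed options is forbidden under the premises.

recuse_self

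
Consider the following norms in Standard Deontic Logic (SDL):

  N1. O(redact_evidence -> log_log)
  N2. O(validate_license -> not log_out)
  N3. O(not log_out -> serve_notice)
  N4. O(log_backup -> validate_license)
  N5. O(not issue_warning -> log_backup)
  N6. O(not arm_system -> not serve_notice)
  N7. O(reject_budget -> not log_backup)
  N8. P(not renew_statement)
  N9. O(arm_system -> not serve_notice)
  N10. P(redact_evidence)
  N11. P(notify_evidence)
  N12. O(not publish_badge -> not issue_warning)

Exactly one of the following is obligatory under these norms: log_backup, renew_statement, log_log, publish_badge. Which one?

By case analysis on not arm_system: premise 6 gives O(not arm_system -> not serve_notice) and premise 9 gives O(arm_system -> not serve_notice), so O(not serve_notice) either way.
Premise 3, O(not log_out -> serve_notice), contraposes to O(not serve_notice -> log_out); with O(not serve_notice) we get O(log_out).
The contrapositive of premise 2 (O(validate_license -> not log_out)) is O(log_out -> not validate_license), and O(log_out) is already established, so O(not validate_license).
Premise 4, O(log_backup -> validate_license), contraposes to O(not validate_license -> not log_backup); with O(not validate_license) we get O(not log_backup).
Premise 5, O(not issue_warning -> log_backup), contraposes to O(not log_backup -> issue_warning); with O(not log_backup) we get O(issue_warning).
Premise 12, O(not publish_badge -> not issue_warning), contraposes to O(issue_warning -> publish_badge); with O(issue_warning) we get O(publish_badge).
So O(publish_badge) holds — publish_badge is obligatory. None of the other listed options is made obligatory by any chain of premises.

publish_badge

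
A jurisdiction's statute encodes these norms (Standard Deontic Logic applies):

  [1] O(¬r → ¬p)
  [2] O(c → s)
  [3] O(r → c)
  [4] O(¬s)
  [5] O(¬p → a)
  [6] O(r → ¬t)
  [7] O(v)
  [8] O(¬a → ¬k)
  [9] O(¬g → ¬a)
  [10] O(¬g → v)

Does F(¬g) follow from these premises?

Premise 4 states O(¬s) outright.
The contrapositive of premise 2 (O(c → s)) is O(¬s → ¬c), and O(¬s) is already established, so O(¬c).
The contrapositive of premise 3 (O(r → c)) is O(¬c → ¬r), and O(¬c) is already established, so O(¬r).
Applying K to premise 1 (O(¬r → ¬p)) and O(¬r) yields O(¬p).
Premise 5 is O(¬p → a); since O(¬p), deontic closure gives O(a).
The contrapositive of premise 9 (O(¬g → ¬a)) is O(a → g), and O(a) is already established, so O(g).
Premises 6, 7, 8, 10 do not contribute to this derivation.
So O(g) holds, i.e. F(¬g). The claim follows.

Yes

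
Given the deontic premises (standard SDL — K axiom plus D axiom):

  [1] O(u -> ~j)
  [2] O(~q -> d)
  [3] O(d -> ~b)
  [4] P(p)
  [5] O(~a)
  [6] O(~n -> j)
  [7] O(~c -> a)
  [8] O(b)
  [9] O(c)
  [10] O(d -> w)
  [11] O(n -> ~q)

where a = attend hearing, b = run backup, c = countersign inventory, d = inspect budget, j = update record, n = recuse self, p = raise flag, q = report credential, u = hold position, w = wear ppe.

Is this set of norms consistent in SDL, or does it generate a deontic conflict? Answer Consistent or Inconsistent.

Consistent

Premise 7 is O(~c -> a), but O(~c) is not derivable from the premises, so it does not yield O(a).
So O(a) is not derivable, and the apparent clash with O(~a) does not arise.
A world satisfying every obligation exists (e.g. a=false, b=true, c=true, d=false, j=true, n=false, p=false, q=true, u=false, w=false); no atom is both obligatory and forbidden, so the set is consistent.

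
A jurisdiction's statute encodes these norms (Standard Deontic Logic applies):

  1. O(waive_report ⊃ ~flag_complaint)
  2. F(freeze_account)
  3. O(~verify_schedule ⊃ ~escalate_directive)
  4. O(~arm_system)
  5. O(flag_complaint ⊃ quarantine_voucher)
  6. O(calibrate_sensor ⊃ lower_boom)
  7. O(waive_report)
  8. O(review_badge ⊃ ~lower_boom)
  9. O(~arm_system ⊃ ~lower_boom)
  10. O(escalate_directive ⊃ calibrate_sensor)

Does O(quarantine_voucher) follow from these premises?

Premise 5 is O(flag_complaint ⊃ quarantine_voucher), but O(flag_complaint) is not derivable from the premises, so it does not yield O(quarantine_voucher).
No other premise forces O(quarantine_voucher). An ideal world satisfying every premise can still have quarantine_voucher false, so O(quarantine_voucher) is not derivable.

No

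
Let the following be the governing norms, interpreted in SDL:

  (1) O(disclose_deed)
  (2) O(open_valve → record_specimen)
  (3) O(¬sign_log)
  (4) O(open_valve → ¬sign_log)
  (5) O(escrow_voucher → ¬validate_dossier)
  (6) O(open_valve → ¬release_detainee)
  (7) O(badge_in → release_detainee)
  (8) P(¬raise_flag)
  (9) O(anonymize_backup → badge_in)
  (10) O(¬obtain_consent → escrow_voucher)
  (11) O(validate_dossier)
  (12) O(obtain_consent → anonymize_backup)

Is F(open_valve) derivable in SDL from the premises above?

From premise 11 we have O(validate_dossier).
Premise 5, O(escrow_voucher → ¬validate_dossier), contraposes to O(validate_dossier → ¬escrow_voucher); with O(validate_dossier) we get O(¬escrow_voucher).
Premise 10 is O(¬obtain_consent → escrow_voucher); contrapositively O(¬escrow_voucher → obtain_consent). Since O(¬escrow_voucher) holds, K gives O(obtain_consent).
From O(obtain_consent) and premise 12, O(obtain_consent → anonymize_backup), we obtain O(anonymize_backup).
From O(anonymize_backup) and premise 9, O(anonymize_backup → badge_in), we obtain O(badge_in).
Applying K to premise 7 (O(badge_in → release_detainee)) and O(badge_in) yields O(release_detainee).
The contrapositive of premise 6 (O(open_valve → ¬release_detainee)) is O(release_detainee → ¬open_valve), and O(release_detainee) is already established, so O(¬open_valve).
Premises 1, 2, 3, 4, 8 do not contribute to this derivation.
So O(¬open_valve) holds, i.e. F(open_valve). The claim follows.

Yes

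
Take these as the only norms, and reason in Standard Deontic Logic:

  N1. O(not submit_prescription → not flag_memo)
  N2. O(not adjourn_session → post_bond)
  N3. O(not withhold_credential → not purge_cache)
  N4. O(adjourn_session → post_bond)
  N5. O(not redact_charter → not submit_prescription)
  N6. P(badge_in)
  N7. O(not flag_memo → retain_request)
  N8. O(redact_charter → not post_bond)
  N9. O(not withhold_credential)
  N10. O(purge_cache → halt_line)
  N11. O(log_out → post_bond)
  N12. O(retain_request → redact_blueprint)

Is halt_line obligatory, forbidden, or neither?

Neither

Premise 10 is O(purge_cache → halt_line), but O(purge_cache) is not derivable from the premises, so it does not yield O(halt_line).
No premise or chain of K-axiom applications forces O(halt_line), and none forces O(not halt_line). So halt_line is neither obligatory nor forbidden under these norms.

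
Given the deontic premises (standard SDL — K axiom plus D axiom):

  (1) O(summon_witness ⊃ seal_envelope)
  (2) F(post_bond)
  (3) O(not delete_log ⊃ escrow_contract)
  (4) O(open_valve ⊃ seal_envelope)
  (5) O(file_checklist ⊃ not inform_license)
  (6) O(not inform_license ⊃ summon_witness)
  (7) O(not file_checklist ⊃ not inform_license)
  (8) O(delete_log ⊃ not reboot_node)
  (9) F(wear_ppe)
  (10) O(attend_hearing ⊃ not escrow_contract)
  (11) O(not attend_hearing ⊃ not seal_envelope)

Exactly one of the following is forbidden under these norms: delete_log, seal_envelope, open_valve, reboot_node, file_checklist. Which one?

Premises 5 and 7 are O(file_checklist ⊃ not inform_license) and O(not file_checklist ⊃ not inform_license); every ideal world satisfies file_checklist or not file_checklist, so in either case not inform_license holds — hence O(not inform_license).
From O(not inform_license) and premise 6, O(not inform_license ⊃ summon_witness), we obtain O(summon_witness).
From O(summon_witness) and premise 1, O(summon_witness ⊃ seal_envelope), we obtain O(seal_envelope).
Premise 11, O(not attend_hearing ⊃ not seal_envelope), contraposes to O(seal_envelope ⊃ attend_hearing); with O(seal_envelope) we get O(attend_hearing).
Premise 10 is O(attend_hearing ⊃ not escrow_contract); since O(attend_hearing), deontic closure gives O(not escrow_contract).
The contrapositive of premise 3 (O(not delete_log ⊃ escrow_contract)) is O(not escrow_contract ⊃ delete_log), and O(not escrow_contract) is already established, so O(delete_log).
With premise 8, O(delete_log ⊃ not reboot_node), the K-axiom yields O(not reboot_node).
So O(not reboot_node) holds, i.e. reboot_node is forbidden. None of the other listed options is forbidden under the premises.

reboot_node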